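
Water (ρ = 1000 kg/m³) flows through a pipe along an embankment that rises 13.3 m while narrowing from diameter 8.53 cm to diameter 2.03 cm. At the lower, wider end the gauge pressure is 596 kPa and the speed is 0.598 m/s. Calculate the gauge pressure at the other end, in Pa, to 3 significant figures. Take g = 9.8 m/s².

P₂ ≈ 410000 Pa

The volume flow rate is constant, so v₂ = (A₁/A₂)v₁ = (57.1/3.24)·0.598 = 10.6 m/s.
Applying Bernoulli between the two ends and solving for P₂: P₂ = P₁ + ½ρ(v₁² − v₂²) − ρgΔh.
P₂ = 596000 + ½·1000·(0.598² − 10.6²) − 1000·9.8·(+13.3) = 596000 + (-55600) − (130000) = 410000 Pa.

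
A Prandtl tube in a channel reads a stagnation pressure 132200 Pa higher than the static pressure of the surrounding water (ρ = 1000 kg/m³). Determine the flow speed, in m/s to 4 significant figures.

16.26 m/s

Bernoulli between the free stream and the stagnation point: ½ρv² = P_stag − P_static.
v = √(2ΔP/ρ) = √(2·132200/1000) = 16.26 m/s.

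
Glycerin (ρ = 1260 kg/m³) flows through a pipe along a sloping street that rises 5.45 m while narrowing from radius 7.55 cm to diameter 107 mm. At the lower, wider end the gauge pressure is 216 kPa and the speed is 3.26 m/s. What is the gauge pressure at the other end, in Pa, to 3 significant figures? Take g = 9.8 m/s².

The volume flow rate is constant, so v₂ = (A₁/A₂)v₁ = (179/89.9)·3.26 = 6.49 m/s.
Bernoulli: P₁ + ½ρv₁² + ρg h₁ = P₂ + ½ρv₂² + ρg h₂, so P₂ = P₁ + ½ρ(v₁² − v₂²) − ρg(h₂ − h₁).
P₂ = 216000 + ½·1260·(3.26² − 6.49²) − 1260·9.8·(+5.45) = 216000 + (-19900) − (67300) = 129000 Pa.

P₂ = 129000 Pa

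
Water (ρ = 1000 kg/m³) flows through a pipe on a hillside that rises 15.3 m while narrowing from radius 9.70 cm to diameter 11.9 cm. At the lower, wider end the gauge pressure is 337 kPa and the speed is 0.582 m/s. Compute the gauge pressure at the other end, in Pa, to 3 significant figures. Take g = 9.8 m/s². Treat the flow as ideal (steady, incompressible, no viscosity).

P₂ ≈ 186000 Pa

The volume flow rate is constant, so v₂ = (A₁/A₂)v₁ = (296/111)·0.582 = 1.55 m/s.
Applying Bernoulli between the two ends and solving for P₂: P₂ = P₁ + ½ρ(v₁² − v₂²) − ρgΔh.
P₂ = 337000 + ½·1000·(0.582² − 1.55²) − 1000·9.8·(+15.3) = 337000 + (-1030) − (150000) = 186000 Pa.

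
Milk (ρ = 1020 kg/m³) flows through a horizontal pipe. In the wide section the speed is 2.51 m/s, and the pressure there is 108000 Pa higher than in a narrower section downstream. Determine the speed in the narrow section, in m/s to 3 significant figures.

Horizontal Bernoulli: P₁ + ½ρv₁² = P₂ + ½ρv₂², so v₂² = v₁² + 2(P₁ − P₂)/ρ.
v₂ = √(2.51² + 2·108000/1020) = √(6.30 + 212) = 14.8 m/s.

v₂ ≈ 14.8 m/s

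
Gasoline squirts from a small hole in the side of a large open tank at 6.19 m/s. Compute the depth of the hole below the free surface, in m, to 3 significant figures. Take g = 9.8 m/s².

Inverting v = √(2gh) gives h = v² / 2g.
h = 6.19²/(2·9.8) = 38.3/19.60 = 1.95 m.

h ≈ 1.95 m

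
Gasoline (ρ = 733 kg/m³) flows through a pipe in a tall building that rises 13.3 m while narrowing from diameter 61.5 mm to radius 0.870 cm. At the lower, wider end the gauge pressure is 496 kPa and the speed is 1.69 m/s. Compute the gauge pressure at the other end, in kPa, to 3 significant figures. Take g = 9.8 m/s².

P₂ ≈ 238 kPa

Continuity gives A₁v₁ = A₂v₂, so v₂ = (29.7 cm²)/(2.38 cm²) × 1.69 m/s = 21.1 m/s.
Bernoulli: P₁ + ½ρv₁² + ρg h₁ = P₂ + ½ρv₂² + ρg h₂, so P₂ = P₁ + ½ρ(v₁² − v₂²) − ρg(h₂ − h₁).
P₂ = 496000 + ½·733·(1.69² − 21.1²) − 733·9.8·(+13.3) = 496000 + (-162000) − (95500) = 238000 Pa.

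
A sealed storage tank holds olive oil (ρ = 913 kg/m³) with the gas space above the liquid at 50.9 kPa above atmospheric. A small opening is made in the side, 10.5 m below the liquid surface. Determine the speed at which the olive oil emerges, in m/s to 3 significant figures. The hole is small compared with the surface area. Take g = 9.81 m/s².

Take point 1 at the surface (v₁ ≈ 0) and point 2 at the hole (at atmospheric pressure). Bernoulli: P₁ + ρg h = P_atm + ½ρv₂².
With P₁ − P_atm = 50900 Pa, v₂ = √(2gh + 2ΔP/ρ) = √(2·9.81·10.5 + 2·50900/913) = 17.8 m/s.

v = 17.8 m/s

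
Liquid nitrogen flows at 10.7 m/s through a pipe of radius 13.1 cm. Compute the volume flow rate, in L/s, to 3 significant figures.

Q = A·v = 0.0539 m² × 10.7 m/s = 0.577 m³/s.
Converting: 0.577 m³/s × 1000 = 577 L/s.

577 L/s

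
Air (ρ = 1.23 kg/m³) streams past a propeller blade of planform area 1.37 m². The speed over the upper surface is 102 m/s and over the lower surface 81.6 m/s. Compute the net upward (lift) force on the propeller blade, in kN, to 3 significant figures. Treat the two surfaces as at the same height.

The faster flow above has the lower pressure; Bernoulli (same height) gives ΔP = ½ρ(v_up² − v_low²).
ΔP = ½·1.23·(102² − 81.6²) = 2300 Pa.
Lift = ΔP · A = 2300 × 1.37 = 3160 N.

F ≈ 3.16 kN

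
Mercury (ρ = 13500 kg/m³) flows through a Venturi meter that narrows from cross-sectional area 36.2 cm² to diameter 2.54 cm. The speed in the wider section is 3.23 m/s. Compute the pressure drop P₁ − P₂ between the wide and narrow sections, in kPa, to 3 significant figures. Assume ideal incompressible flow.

Continuity gives A₁v₁ = A₂v₂, so v₂ = (36.2 cm²)/(5.07 cm²) × 3.23 m/s = 23.1 m/s.
Along the horizontal streamline, P + ½ρv² is constant.
P₁ − P₂ = ½·13500·(23.1² − 3.23²) = ½·13500·522 = 3520000 Pa.

ΔP ≈ 3520 kPa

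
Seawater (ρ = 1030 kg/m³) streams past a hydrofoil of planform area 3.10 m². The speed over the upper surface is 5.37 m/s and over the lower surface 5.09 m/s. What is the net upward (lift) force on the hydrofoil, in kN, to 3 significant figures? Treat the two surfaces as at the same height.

With equal heights on the two surfaces, Bernoulli gives P_lower − P_upper = ½ρ(v_upper² − v_lower²).
ΔP = ½·1030·(5.37² − 5.09²) = 1510 Pa.
Lift = ΔP · A = 1510 × 3.10 = 4680 N.

F = 4.68 kN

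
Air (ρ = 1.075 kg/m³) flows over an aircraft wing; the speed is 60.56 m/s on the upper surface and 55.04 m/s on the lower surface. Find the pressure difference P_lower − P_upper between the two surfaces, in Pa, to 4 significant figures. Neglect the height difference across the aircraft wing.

The pressure is lower where the speed is higher: ΔP = ½ρ(v_up² − v_low²).
ΔP = ½·1.075·(60.56² − 55.04²) = 343.0 Pa.

ΔP ≈ 343.0 Pa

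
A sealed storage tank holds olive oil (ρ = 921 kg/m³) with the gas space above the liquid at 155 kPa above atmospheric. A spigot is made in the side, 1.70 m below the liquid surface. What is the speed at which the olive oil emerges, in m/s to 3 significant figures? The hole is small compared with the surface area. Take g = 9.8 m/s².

Take point 1 at the surface (v₁ ≈ 0) and point 2 at the hole (at atmospheric pressure). Bernoulli: P₁ + ρg h = P_atm + ½ρv₂².
With P₁ − P_atm = 155000 Pa, v₂ = √(2gh + 2ΔP/ρ) = √(2·9.8·1.70 + 2·155000/921) = 19.2 m/s.

19.2 m/s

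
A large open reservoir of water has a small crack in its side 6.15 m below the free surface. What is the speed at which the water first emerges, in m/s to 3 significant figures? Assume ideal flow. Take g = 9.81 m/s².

Torricelli's result v = √(2gh) gives v = √(2·9.81·6.15) = 11.0 m/s.

11.0 m/s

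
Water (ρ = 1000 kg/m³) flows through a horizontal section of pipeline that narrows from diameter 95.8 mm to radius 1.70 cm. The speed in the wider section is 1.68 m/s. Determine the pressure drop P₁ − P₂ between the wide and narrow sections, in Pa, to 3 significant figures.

Continuity gives A₁v₁ = A₂v₂, so v₂ = (72.1 cm²)/(9.08 cm²) × 1.68 m/s = 13.3 m/s.
With no height change, Bernoulli's equation is P₁ + ½ρv₁² = P₂ + ½ρv₂².
P₁ − P₂ = ½·1000·(13.3² − 1.68²) = ½·1000·175 = 87500 Pa.

87500 Pa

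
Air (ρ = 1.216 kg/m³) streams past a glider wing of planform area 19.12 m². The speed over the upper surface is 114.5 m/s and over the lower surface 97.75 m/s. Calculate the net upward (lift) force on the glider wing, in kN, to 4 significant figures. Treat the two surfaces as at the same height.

The faster flow above has the lower pressure; Bernoulli (same height) gives ΔP = ½ρ(v_up² − v_low²).
ΔP = ½·1.216·(114.5² − 97.75²) = 2162 Pa.
Lift = ΔP · A = 2162 × 19.12 = 41330 N.

F = 41.33 kN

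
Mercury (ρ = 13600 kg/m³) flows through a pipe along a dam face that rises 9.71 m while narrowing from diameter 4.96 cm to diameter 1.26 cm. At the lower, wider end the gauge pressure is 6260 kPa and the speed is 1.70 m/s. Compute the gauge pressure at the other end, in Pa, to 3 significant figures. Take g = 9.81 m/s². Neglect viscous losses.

P₂ = 265000 Pa

By continuity, v₂ = v₁·A₁/A₂ = 1.70·(19.3/1.25) = 26.3 m/s.
Energy conservation along the streamline gives P₂ = P₁ − ½ρ(v₂² − v₁²) − ρg(h₂ − h₁).
P₂ = 6260000 + ½·13600·(1.70² − 26.3²) − 13600·9.81·(+9.71) = 6260000 + (-4700000) − (1300000) = 265000 Pa.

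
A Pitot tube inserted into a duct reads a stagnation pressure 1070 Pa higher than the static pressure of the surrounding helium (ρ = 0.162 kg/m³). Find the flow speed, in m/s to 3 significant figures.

The dynamic pressure equals the rise in static pressure at the stagnation point: ΔP = ½ρv².
v = √(2ΔP/ρ) = √(2·1070/0.162) = 115 m/s.

115 m/s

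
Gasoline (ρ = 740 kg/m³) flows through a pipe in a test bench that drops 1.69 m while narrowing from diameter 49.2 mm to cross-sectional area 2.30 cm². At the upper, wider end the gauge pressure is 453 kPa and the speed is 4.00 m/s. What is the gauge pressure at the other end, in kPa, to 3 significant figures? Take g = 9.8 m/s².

66.7 kPa

Mass conservation (A₁v₁ = A₂v₂) gives v₂ = 4.00 × 19.0/2.30 = 33.1 m/s.
Applying Bernoulli between the two ends and solving for P₂: P₂ = P₁ + ½ρ(v₁² − v₂²) − ρgΔh.
P₂ = 453000 + ½·740·(4.00² − 33.1²) − 740·9.8·(−1.69) = 453000 + (-399000) − (-12300) = 66700 Pa.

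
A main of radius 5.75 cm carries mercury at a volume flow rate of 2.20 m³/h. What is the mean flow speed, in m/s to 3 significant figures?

Q = 2.20 m³/h = 0.000611 m³/s.
v = Q/A = 0.000611 / 0.0104 = 0.0588 m/s.

v ≈ 0.0588 m/s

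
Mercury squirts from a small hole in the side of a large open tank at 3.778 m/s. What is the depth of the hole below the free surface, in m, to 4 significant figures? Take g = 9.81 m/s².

For a small hole in a large open tank, ½v² = gh, giving h = v²/(2g).
h = 3.778²/(2·9.81) = 14.27/19.62 = 0.7275 m.

0.7275 m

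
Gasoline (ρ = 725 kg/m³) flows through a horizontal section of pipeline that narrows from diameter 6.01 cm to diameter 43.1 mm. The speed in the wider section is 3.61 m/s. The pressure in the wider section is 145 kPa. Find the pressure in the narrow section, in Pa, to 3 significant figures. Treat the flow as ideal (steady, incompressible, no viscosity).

132000 Pa

Mass conservation (A₁v₁ = A₂v₂) gives v₂ = 3.61 × 28.4/14.6 = 7.02 m/s.
Along the horizontal streamline, P + ½ρv² is constant.
P₂ = P₁ − ½ρ(v₂² − v₁²) = 145000 − ½·725·(7.02² − 3.61²) = 145000 − 13100 = 132000 Pa.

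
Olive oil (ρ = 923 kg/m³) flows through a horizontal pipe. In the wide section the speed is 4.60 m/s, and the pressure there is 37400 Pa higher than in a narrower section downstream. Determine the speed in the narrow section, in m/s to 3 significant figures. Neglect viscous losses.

v₂ ≈ 10.1 m/s

Horizontal Bernoulli: P₁ + ½ρv₁² = P₂ + ½ρv₂², so v₂² = v₁² + 2(P₁ − P₂)/ρ.
v₂ = √(4.60² + 2·37400/923) = √(21.2 + 81.0) = 10.1 m/s.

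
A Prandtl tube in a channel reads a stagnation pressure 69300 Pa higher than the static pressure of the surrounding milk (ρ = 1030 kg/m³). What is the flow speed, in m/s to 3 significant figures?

Bernoulli between the free stream and the stagnation point: ½ρv² = P_stag − P_static.
v = √(2ΔP/ρ) = √(2·69300/1030) = 11.6 m/s.

v ≈ 11.6 m/s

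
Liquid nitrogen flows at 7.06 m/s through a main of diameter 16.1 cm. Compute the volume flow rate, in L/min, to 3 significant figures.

Q = A·v = 0.0204 m² × 7.06 m/s = 0.144 m³/s.
Converting: 0.144 m³/s × 60000 = 8620 L/min.

Q = 8620 L/min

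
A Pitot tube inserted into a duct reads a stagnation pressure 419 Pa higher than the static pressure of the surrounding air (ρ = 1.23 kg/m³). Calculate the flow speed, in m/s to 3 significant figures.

v = 26.1 m/s

Bernoulli between the free stream and the stagnation point: ½ρv² = P_stag − P_static.
v = √(2ΔP/ρ) = √(2·419/1.23) = 26.1 m/s.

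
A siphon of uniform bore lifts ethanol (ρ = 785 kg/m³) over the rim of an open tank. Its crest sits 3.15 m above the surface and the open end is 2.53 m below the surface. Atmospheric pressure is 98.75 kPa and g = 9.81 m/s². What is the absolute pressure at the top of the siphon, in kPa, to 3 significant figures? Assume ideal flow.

Bernoulli surface→outlet gives ½v² = g·h_out, so v = √(2·9.81·2.53) = 7.05 m/s.
With constant cross-section the crest speed equals v; applying Bernoulli from the surface up to the crest, P_top = P_atm − ½ρv² − ρg·h_top.
P_top = 98750 − ½·785·7.05² − 785·9.81·3.15 = 55000 Pa.

55.0 kPa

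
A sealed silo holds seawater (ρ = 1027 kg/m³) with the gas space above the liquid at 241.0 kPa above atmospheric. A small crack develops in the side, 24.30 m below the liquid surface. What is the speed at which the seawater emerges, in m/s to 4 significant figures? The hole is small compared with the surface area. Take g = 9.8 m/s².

Take point 1 at the surface (v₁ ≈ 0) and point 2 at the hole (at atmospheric pressure). Bernoulli: P₁ + ρg h = P_atm + ½ρv₂².
With P₁ − P_atm = 241000 Pa, v₂ = √(2gh + 2ΔP/ρ) = √(2·9.8·24.30 + 2·241000/1027) = 30.75 m/s.

v ≈ 30.75 m/s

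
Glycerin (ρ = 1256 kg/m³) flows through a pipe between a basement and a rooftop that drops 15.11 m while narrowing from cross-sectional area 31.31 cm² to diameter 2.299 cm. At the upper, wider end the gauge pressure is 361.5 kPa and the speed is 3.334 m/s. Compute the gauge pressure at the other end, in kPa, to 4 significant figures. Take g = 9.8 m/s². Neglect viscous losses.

P₂ = 157.3 kPa

By continuity, v₂ = v₁·A₁/A₂ = 3.334·(31.31/4.151) = 25.15 m/s.
Bernoulli: P₁ + ½ρv₁² + ρg h₁ = P₂ + ½ρv₂² + ρg h₂, so P₂ = P₁ + ½ρ(v₁² − v₂²) − ρg(h₂ − h₁).
P₂ = 361500 + ½·1256·(3.334² − 25.15²) − 1256·9.8·(−15.11) = 361500 + (-390100) − (-186000) = 157300 Pa.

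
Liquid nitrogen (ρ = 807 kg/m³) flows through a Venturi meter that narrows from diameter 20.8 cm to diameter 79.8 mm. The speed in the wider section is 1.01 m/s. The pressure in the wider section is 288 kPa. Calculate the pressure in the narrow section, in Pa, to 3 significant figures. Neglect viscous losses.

P₂ ≈ 269000 Pa

Mass conservation (A₁v₁ = A₂v₂) gives v₂ = 1.01 × 340/50.0 = 6.86 m/s.
The pipe is horizontal, so Bernoulli reduces to P₁ + ½ρv₁² = P₂ + ½ρv₂².
P₂ = P₁ − ½ρ(v₂² − v₁²) = 288000 − ½·807·(6.86² − 1.01²) = 288000 − 18600 = 269000 Pa.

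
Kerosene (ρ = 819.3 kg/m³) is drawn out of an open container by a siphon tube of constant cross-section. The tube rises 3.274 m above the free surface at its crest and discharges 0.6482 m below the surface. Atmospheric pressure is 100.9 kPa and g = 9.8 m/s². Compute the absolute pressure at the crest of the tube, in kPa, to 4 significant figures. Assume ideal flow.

The outlet speed comes from Torricelli: v = √(2g·0.6482) = 3.564 m/s.
With constant cross-section the crest speed equals v; applying Bernoulli from the surface up to the crest, P_top = P_atm − ½ρv² − ρg·h_top.
P_top = 100900 − ½·819.3·3.564² − 819.3·9.8·3.274 = 69410 Pa.

P_top = 69.41 kPa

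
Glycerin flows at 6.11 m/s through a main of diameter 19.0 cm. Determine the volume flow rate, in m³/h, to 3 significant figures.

624 m³/h

Q = A·v = 0.0284 m² × 6.11 m/s = 0.173 m³/s.
Converting: 0.173 m³/s × 3600 = 624 m³/h.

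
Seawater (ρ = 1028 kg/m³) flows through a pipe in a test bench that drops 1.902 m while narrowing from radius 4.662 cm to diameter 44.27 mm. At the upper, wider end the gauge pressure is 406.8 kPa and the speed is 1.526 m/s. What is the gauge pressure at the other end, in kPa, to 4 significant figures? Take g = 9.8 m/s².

By continuity, v₂ = v₁·A₁/A₂ = 1.526·(68.28/15.39) = 6.769 m/s.
Energy conservation along the streamline gives P₂ = P₁ − ½ρ(v₂² − v₁²) − ρg(h₂ − h₁).
P₂ = 406800 + ½·1028·(1.526² − 6.769²) − 1028·9.8·(−1.902) = 406800 + (-22360) − (-19160) = 403600 Pa.

403.6 kPa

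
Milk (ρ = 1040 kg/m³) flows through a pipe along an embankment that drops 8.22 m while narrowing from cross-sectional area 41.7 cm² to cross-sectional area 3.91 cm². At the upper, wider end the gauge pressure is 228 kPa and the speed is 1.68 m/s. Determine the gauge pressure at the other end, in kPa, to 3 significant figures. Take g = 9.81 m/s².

The volume flow rate is constant, so v₂ = (A₁/A₂)v₁ = (41.7/3.91)·1.68 = 17.9 m/s.
Energy conservation along the streamline gives P₂ = P₁ − ½ρ(v₂² − v₁²) − ρg(h₂ − h₁).
P₂ = 228000 + ½·1040·(1.68² − 17.9²) − 1040·9.81·(−8.22) = 228000 + (-165000) − (-83900) = 146000 Pa.

P₂ ≈ 146 kPa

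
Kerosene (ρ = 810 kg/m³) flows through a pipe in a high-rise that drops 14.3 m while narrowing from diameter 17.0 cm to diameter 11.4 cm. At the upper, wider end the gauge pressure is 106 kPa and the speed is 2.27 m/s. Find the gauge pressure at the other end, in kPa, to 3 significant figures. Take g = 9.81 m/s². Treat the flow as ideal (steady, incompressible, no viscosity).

P₂ ≈ 211 kPa

Continuity gives A₁v₁ = A₂v₂, so v₂ = (227 cm²)/(102 cm²) × 2.27 m/s = 5.05 m/s.
Applying Bernoulli between the two ends and solving for P₂: P₂ = P₁ + ½ρ(v₁² − v₂²) − ρgΔh.
P₂ = 106000 + ½·810·(2.27² − 5.05²) − 810·9.81·(−14.3) = 106000 + (-8230) − (-114000) = 211000 Pa.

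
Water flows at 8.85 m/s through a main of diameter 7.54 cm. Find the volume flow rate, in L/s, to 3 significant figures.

Q ≈ 39.5 L/s

Q = A·v = 0.00447 m² × 8.85 m/s = 0.0395 m³/s.
Converting: 0.0395 m³/s × 1000 = 39.5 L/s.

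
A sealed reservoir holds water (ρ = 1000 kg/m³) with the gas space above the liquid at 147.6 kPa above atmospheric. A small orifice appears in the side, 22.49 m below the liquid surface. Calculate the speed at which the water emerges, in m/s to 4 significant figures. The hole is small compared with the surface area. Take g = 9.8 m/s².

Take point 1 at the surface (v₁ ≈ 0) and point 2 at the hole (at atmospheric pressure). Bernoulli: P₁ + ρg h = P_atm + ½ρv₂².
With P₁ − P_atm = 147600 Pa, v₂ = √(2gh + 2ΔP/ρ) = √(2·9.8·22.49 + 2·147600/1000) = 27.13 m/s.

v = 27.13 m/s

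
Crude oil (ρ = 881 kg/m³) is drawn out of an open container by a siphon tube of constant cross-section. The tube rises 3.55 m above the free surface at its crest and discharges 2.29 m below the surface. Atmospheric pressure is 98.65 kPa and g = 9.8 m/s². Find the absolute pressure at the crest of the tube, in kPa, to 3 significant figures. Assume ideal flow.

Bernoulli surface→outlet gives ½v² = g·h_out, so v = √(2·9.8·2.29) = 6.70 m/s.
Continuity keeps v the same throughout the tube; from surface to crest, P_atm + 0 = P_top + ½ρv² + ρg·h_top.
P_top = 98650 − ½·881·6.70² − 881·9.8·3.55 = 48200 Pa.

48.2 kPa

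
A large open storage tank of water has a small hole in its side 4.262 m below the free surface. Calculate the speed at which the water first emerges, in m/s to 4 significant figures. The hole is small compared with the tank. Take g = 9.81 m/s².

v = 9.144 m/s

The surface is effectively still and both ends are open, so ½v² = gh and v = √(2·9.81·4.262) = 9.144 m/s.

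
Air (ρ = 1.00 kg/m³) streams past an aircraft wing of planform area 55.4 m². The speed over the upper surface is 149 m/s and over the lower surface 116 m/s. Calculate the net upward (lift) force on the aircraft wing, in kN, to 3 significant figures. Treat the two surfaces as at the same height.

With equal heights on the two surfaces, Bernoulli gives P_lower − P_upper = ½ρ(v_upper² − v_lower²).
ΔP = ½·1.00·(149² − 116²) = 4370 Pa.
Lift = ΔP · A = 4370 × 55.4 = 242000 N.

F ≈ 242 kN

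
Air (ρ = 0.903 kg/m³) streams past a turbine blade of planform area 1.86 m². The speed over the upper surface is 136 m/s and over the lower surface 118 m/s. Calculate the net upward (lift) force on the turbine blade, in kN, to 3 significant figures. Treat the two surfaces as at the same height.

F ≈ 3.84 kN

With equal heights on the two surfaces, Bernoulli gives P_lower − P_upper = ½ρ(v_upper² − v_lower²).
ΔP = ½·0.903·(136² − 118²) = 2060 Pa.
Lift = ΔP · A = 2060 × 1.86 = 3840 N.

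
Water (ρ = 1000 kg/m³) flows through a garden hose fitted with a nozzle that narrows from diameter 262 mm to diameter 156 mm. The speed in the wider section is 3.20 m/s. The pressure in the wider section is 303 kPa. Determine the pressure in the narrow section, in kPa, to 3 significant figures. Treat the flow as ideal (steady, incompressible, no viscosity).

The volume flow rate is constant, so v₂ = (A₁/A₂)v₁ = (539/191)·3.20 = 9.03 m/s.
The pipe is horizontal, so Bernoulli reduces to P₁ + ½ρv₁² = P₂ + ½ρv₂².
P₂ = P₁ − ½ρ(v₂² − v₁²) = 303000 − ½·1000·(9.03² − 3.20²) = 303000 − 35600 = 267000 Pa.

P₂ ≈ 267 kPa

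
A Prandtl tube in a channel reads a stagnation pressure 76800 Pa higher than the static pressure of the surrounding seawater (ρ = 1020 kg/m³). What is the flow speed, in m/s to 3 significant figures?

Bernoulli between the free stream and the stagnation point: ½ρv² = P_stag − P_static.
v = √(2ΔP/ρ) = √(2·76800/1020) = 12.3 m/s.

v = 12.3 m/s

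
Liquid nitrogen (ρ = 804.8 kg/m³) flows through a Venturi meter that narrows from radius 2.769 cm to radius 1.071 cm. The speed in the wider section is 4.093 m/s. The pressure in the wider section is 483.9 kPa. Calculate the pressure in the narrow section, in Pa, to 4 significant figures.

P₂ ≈ 189400 Pa

The volume flow rate is constant, so v₂ = (A₁/A₂)v₁ = (24.09/3.604)·4.093 = 27.36 m/s.
The pipe is horizontal, so Bernoulli reduces to P₁ + ½ρv₁² = P₂ + ½ρv₂².
P₂ = P₁ − ½ρ(v₂² − v₁²) = 483900 − ½·804.8·(27.36² − 4.093²) = 483900 − 294500 = 189400 Pa.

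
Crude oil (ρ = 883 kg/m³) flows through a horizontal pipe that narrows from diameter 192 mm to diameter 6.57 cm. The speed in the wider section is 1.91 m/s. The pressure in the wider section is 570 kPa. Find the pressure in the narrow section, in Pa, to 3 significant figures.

Continuity gives A₁v₁ = A₂v₂, so v₂ = (290 cm²)/(33.9 cm²) × 1.91 m/s = 16.3 m/s.
With no height change, Bernoulli's equation is P₁ + ½ρv₁² = P₂ + ½ρv₂².
P₂ = P₁ − ½ρ(v₂² − v₁²) = 570000 − ½·883·(16.3² − 1.91²) = 570000 − 116000 = 454000 Pa.

454000 Pa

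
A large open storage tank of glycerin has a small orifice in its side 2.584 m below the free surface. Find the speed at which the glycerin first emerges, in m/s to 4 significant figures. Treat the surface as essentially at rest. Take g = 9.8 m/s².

v = 7.117 m/s

With the surface at rest and both surface and jet at atmospheric pressure, Bernoulli gives ρg h = ½ρv², so v = √(2gh) = √(2·9.8·2.584) = 7.117 m/s.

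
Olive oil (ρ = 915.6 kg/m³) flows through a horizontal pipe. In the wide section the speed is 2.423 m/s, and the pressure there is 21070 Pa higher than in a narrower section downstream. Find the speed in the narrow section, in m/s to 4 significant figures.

With h₁ = h₂, rearranging Bernoulli gives v₂ = √(v₁² + 2ΔP/ρ).
v₂ = √(2.423² + 2·21070/915.6) = √(5.871 + 46.02) = 7.204 m/s.

v₂ ≈ 7.204 m/s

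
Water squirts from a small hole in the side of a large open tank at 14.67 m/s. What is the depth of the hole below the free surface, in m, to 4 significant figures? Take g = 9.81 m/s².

Inverting v = √(2gh) gives h = v² / 2g.
h = 14.67²/(2·9.81) = 215.2/19.62 = 10.97 m.

h = 10.97 m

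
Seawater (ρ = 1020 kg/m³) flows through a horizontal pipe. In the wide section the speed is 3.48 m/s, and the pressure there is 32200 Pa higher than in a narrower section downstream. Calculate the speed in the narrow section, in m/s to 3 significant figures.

v₂ = 8.67 m/s

Horizontal Bernoulli: P₁ + ½ρv₁² = P₂ + ½ρv₂², so v₂² = v₁² + 2(P₁ − P₂)/ρ.
v₂ = √(3.48² + 2·32200/1020) = √(12.1 + 63.1) = 8.67 m/s.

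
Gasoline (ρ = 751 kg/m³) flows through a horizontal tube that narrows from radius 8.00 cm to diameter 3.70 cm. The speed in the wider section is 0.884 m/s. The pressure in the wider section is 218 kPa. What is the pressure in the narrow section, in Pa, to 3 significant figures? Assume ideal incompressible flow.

P₂ ≈ 116000 Pa

Mass conservation (A₁v₁ = A₂v₂) gives v₂ = 0.884 × 201/10.8 = 16.5 m/s.
With no height change, Bernoulli's equation is P₁ + ½ρv₁² = P₂ + ½ρv₂².
P₂ = P₁ − ½ρ(v₂² − v₁²) = 218000 − ½·751·(16.5² − 0.884²) = 218000 − 102000 = 116000 Pa.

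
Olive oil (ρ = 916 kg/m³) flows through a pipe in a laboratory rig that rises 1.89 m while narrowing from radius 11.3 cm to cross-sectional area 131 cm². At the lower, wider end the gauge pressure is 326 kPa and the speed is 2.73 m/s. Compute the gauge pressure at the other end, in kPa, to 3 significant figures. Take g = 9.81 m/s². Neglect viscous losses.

Continuity gives A₁v₁ = A₂v₂, so v₂ = (401 cm²)/(131 cm²) × 2.73 m/s = 8.36 m/s.
Bernoulli: P₁ + ½ρv₁² + ρg h₁ = P₂ + ½ρv₂² + ρg h₂, so P₂ = P₁ + ½ρ(v₁² − v₂²) − ρg(h₂ − h₁).
P₂ = 326000 + ½·916·(2.73² − 8.36²) − 916·9.81·(+1.89) = 326000 + (-28600) − (17000) = 280000 Pa.

P₂ = 280 kPa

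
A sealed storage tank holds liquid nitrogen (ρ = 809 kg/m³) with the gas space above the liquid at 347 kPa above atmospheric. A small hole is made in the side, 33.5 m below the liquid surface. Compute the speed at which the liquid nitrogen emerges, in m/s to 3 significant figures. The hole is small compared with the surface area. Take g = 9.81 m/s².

Take point 1 at the surface (v₁ ≈ 0) and point 2 at the hole (at atmospheric pressure). Bernoulli: P₁ + ρg h = P_atm + ½ρv₂².
With P₁ − P_atm = 347000 Pa, v₂ = √(2gh + 2ΔP/ρ) = √(2·9.81·33.5 + 2·347000/809) = 38.9 m/s.

v = 38.9 m/s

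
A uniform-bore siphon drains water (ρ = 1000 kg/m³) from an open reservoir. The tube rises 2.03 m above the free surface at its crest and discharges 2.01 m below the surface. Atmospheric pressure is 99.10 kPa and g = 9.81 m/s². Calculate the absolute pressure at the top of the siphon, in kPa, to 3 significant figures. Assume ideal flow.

From the surface to the outlet (both open to atmosphere, surface at rest): v = √(2g·h_out) = √(2·9.81·2.01) = 6.28 m/s.
Continuity keeps v the same throughout the tube; from surface to crest, P_atm + 0 = P_top + ½ρv² + ρg·h_top.
P_top = 99100 − ½·1000·6.28² − 1000·9.81·2.03 = 59500 Pa.

P_top ≈ 59.5 kPa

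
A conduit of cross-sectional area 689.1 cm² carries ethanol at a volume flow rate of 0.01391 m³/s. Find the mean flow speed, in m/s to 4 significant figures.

0.2019 m/s

Q = 0.01391 m³/s = 0.01391 m³/s.
v = Q/A = 0.01391 / 0.06891 = 0.2019 m/s.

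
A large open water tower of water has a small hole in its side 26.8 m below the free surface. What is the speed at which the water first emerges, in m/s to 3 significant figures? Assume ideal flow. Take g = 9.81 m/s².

22.9 m/s

Bernoulli from surface to hole (P equal, v_surface ≈ 0): v = √(2gh) = √(2×9.81×26.8) = 22.9 m/s.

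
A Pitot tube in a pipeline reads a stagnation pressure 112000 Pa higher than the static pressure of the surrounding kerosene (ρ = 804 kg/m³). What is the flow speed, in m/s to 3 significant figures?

v ≈ 16.7 m/s

The dynamic pressure equals the rise in static pressure at the stagnation point: ΔP = ½ρv².
v = √(2ΔP/ρ) = √(2·112000/804) = 16.7 m/s.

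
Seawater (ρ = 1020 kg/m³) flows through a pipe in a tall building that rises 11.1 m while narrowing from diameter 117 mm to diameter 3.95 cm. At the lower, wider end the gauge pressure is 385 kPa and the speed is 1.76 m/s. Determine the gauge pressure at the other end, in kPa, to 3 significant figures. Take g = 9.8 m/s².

Mass conservation (A₁v₁ = A₂v₂) gives v₂ = 1.76 × 108/12.3 = 15.4 m/s.
Applying Bernoulli between the two ends and solving for P₂: P₂ = P₁ + ½ρ(v₁² − v₂²) − ρgΔh.
P₂ = 385000 + ½·1020·(1.76² − 15.4²) − 1020·9.8·(+11.1) = 385000 + (-120000) − (111000) = 154000 Pa.

154 kPa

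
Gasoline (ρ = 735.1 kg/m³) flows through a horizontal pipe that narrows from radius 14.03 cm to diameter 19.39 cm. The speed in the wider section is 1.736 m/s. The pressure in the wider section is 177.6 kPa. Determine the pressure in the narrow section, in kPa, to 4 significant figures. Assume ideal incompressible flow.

The volume flow rate is constant, so v₂ = (A₁/A₂)v₁ = (618.4/295.3)·1.736 = 3.636 m/s.
Bernoulli (h₁ = h₂): P₁ − P₂ = ½ρ(v₂² − v₁²).
P₂ = P₁ − ½ρ(v₂² − v₁²) = 177600 − ½·735.1·(3.636² − 1.736²) = 177600 − 3750 = 173800 Pa.

P₂ ≈ 173.8 kPa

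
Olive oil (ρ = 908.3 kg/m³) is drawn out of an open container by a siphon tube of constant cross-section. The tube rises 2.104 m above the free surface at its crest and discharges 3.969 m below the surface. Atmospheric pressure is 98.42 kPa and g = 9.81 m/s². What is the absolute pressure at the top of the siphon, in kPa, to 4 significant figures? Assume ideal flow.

Bernoulli surface→outlet gives ½v² = g·h_out, so v = √(2·9.81·3.969) = 8.824 m/s.
Continuity keeps v the same throughout the tube; from surface to crest, P_atm + 0 = P_top + ½ρv² + ρg·h_top.
P_top = 98420 − ½·908.3·8.824² − 908.3·9.81·2.104 = 44310 Pa.

P_top ≈ 44.31 kPa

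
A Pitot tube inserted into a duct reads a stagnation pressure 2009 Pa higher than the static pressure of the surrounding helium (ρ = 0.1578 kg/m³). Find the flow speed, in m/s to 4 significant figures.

v ≈ 159.6 m/s

The dynamic pressure equals the rise in static pressure at the stagnation point: ΔP = ½ρv².
v = √(2ΔP/ρ) = √(2·2009/0.1578) = 159.6 m/s.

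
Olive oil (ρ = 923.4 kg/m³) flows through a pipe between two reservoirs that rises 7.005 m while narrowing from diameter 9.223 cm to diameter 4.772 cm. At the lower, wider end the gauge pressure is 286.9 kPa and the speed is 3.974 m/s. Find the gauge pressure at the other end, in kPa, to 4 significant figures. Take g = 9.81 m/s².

The volume flow rate is constant, so v₂ = (A₁/A₂)v₁ = (66.81/17.89)·3.974 = 14.84 m/s.
Bernoulli: P₁ + ½ρv₁² + ρg h₁ = P₂ + ½ρv₂² + ρg h₂, so P₂ = P₁ + ½ρ(v₁² − v₂²) − ρg(h₂ − h₁).
P₂ = 286900 + ½·923.4·(3.974² − 14.84²) − 923.4·9.81·(+7.005) = 286900 + (-94450) − (63460) = 129000 Pa.

P₂ = 129.0 kPa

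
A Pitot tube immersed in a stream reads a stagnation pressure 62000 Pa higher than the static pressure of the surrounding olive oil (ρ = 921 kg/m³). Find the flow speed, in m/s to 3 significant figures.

Bernoulli between the free stream and the stagnation point: ½ρv² = P_stag − P_static.
v = √(2ΔP/ρ) = √(2·62000/921) = 11.6 m/s.

v ≈ 11.6 m/s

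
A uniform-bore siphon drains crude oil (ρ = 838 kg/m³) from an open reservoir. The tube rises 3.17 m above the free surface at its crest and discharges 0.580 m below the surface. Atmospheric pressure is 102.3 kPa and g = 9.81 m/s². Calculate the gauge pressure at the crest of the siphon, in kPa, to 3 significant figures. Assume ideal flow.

-30.8 kPa

The outlet speed comes from Torricelli: v = √(2g·0.580) = 3.37 m/s.
With constant cross-section the crest speed equals v; applying Bernoulli from the surface up to the crest, P_top = P_atm − ½ρv² − ρg·h_top.
P_top = 102300 − ½·838·3.37² − 838·9.81·3.17 = 71500 Pa. So P_gauge = P_top − P_atm = -30800 Pa.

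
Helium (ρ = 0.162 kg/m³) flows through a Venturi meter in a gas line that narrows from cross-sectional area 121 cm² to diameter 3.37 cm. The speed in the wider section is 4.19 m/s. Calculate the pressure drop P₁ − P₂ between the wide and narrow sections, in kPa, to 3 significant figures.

ΔP = 0.260 kPa

Continuity gives A₁v₁ = A₂v₂, so v₂ = (121 cm²)/(8.92 cm²) × 4.19 m/s = 56.8 m/s.
With no height change, Bernoulli's equation is P₁ + ½ρv₁² = P₂ + ½ρv₂².
P₁ − P₂ = ½·0.162·(56.8² − 4.19²) = ½·0.162·3210 = 260 Pa.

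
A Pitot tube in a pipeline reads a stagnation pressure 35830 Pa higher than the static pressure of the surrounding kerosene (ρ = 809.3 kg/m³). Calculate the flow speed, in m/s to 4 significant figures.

At the stagnation point the flow is brought to rest, so Bernoulli gives P_stag − P_static = ½ρv².
v = √(2ΔP/ρ) = √(2·35830/809.3) = 9.410 m/s.

v ≈ 9.410 m/s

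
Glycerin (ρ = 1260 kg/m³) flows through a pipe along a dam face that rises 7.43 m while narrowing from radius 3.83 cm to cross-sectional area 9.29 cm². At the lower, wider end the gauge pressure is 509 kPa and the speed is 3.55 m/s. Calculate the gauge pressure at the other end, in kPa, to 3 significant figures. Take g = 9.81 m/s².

P₂ = 230 kPa

Continuity gives A₁v₁ = A₂v₂, so v₂ = (46.1 cm²)/(9.29 cm²) × 3.55 m/s = 17.6 m/s.
Energy conservation along the streamline gives P₂ = P₁ − ½ρ(v₂² − v₁²) − ρg(h₂ − h₁).
P₂ = 509000 + ½·1260·(3.55² − 17.6²) − 1260·9.81·(+7.43) = 509000 + (-187000) − (91800) = 230000 Pa.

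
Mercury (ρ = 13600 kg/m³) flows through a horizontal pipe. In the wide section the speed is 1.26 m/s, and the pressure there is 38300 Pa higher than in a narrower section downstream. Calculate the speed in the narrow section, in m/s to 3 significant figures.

Along the level pipe P + ½ρv² is conserved, hence v₂² = v₁² + 2(P₁ − P₂)/ρ.
v₂ = √(1.26² + 2·38300/13600) = √(1.59 + 5.63) = 2.69 m/s.

v₂ ≈ 2.69 m/s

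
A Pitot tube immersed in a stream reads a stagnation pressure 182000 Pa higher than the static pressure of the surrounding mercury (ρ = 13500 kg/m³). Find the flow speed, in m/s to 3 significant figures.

v ≈ 5.19 m/s

Bernoulli between the free stream and the stagnation point: ½ρv² = P_stag − P_static.
v = √(2ΔP/ρ) = √(2·182000/13500) = 5.19 m/s.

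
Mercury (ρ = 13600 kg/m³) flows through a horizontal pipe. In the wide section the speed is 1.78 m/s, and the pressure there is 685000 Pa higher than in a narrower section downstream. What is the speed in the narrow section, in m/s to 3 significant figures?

v₂ = 10.2 m/s

Along the level pipe P + ½ρv² is conserved, hence v₂² = v₁² + 2(P₁ − P₂)/ρ.
v₂ = √(1.78² + 2·685000/13600) = √(3.17 + 101) = 10.2 m/s.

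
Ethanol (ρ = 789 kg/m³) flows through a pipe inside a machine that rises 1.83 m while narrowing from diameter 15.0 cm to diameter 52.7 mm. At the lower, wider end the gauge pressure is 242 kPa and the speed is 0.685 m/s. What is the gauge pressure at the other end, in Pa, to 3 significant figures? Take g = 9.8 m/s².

P₂ = 216000 Pa

Continuity gives A₁v₁ = A₂v₂, so v₂ = (177 cm²)/(21.8 cm²) × 0.685 m/s = 5.55 m/s.
Energy conservation along the streamline gives P₂ = P₁ − ½ρ(v₂² − v₁²) − ρg(h₂ − h₁).
P₂ = 242000 + ½·789·(0.685² − 5.55²) − 789·9.8·(+1.83) = 242000 + (-12000) − (14100) = 216000 Pa.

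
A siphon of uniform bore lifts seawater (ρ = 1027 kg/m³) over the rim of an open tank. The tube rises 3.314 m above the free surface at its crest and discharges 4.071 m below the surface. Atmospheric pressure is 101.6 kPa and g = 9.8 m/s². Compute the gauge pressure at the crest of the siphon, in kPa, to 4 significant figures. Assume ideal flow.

P_gauge = -74.33 kPa

From the surface to the outlet (both open to atmosphere, surface at rest): v = √(2g·h_out) = √(2·9.8·4.071) = 8.933 m/s.
With constant cross-section the crest speed equals v; applying Bernoulli from the surface up to the crest, P_top = P_atm − ½ρv² − ρg·h_top.
P_top = 101600 − ½·1027·8.933² − 1027·9.8·3.314 = 27270 Pa. So P_gauge = P_top − P_atm = -74330 Pa.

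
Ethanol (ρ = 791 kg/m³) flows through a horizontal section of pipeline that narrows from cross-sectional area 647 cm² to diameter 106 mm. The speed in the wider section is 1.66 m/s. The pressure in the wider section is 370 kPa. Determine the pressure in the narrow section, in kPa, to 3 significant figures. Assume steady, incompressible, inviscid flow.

Mass conservation (A₁v₁ = A₂v₂) gives v₂ = 1.66 × 647/88.2 = 12.2 m/s.
Along the horizontal streamline, P + ½ρv² is constant.
P₂ = P₁ − ½ρ(v₂² − v₁²) = 370000 − ½·791·(12.2² − 1.66²) = 370000 − 57500 = 313000 Pa.

P₂ ≈ 313 kPa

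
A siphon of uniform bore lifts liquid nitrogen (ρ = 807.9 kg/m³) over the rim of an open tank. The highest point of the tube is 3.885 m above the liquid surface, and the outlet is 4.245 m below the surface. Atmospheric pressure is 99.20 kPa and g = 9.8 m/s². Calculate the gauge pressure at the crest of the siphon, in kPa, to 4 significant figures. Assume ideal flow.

P_gauge = -64.37 kPa

From the surface to the outlet (both open to atmosphere, surface at rest): v = √(2g·h_out) = √(2·9.8·4.245) = 9.122 m/s.
The bore is uniform, so the speed at the crest is the same v. Bernoulli surface→crest: P_atm = P_top + ½ρv² + ρg·h_top.
P_top = 99200 − ½·807.9·9.122² − 807.9·9.8·3.885 = 34830 Pa. So P_gauge = P_top − P_atm = -64370 Pa.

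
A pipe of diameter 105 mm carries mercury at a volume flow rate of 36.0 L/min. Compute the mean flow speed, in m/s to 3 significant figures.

v = 0.0693 m/s

Q = 36.0 L/min = 0.000600 m³/s.
v = Q/A = 0.000600 / 0.00866 = 0.0693 m/s.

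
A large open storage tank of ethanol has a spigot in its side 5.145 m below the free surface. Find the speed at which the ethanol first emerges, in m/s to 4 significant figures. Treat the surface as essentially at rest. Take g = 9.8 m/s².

With the surface at rest and both surface and jet at atmospheric pressure, Bernoulli gives ρg h = ½ρv², so v = √(2gh) = √(2·9.8·5.145) = 10.04 m/s.

v ≈ 10.04 m/s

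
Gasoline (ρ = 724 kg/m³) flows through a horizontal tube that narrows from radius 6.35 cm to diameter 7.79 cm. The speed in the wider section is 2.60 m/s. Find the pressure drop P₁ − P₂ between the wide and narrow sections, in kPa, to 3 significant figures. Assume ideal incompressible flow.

The volume flow rate is constant, so v₂ = (A₁/A₂)v₁ = (127/47.7)·2.60 = 6.91 m/s.
The pipe is horizontal, so Bernoulli reduces to P₁ + ½ρv₁² = P₂ + ½ρv₂².
P₁ − P₂ = ½·724·(6.91² − 2.60²) = ½·724·41.0 = 14800 Pa.

ΔP ≈ 14.8 kPa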